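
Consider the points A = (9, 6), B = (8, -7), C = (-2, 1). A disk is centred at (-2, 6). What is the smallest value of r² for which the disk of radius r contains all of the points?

The required radius is the distance from (-2, 6) to the farthest point.
Squared distances: 121, 269, 25.
Maximum is 269, attained at B.

269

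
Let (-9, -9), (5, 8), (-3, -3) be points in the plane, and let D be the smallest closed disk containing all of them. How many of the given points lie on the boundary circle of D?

Call the three points A, B, C in the order given.
Side lengths²: AB² = 485, AC² = 72, BC² = 185.
Since AB² = 485 ≥ 185 + 72 = 257, the angle opposite AB is not acute, so the smallest enclosing circle has AB as diameter.
Centre = midpoint of AB = (-2, -0.5), r² = 485/4 = 121.25.
The points at distance exactly r from the centre are (-9, -9), (5, 8) — 2 points.

2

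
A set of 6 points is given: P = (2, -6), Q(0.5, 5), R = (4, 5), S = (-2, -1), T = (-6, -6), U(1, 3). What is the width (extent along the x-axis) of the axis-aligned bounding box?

10

max x = 4, min x = -6, so width = 10.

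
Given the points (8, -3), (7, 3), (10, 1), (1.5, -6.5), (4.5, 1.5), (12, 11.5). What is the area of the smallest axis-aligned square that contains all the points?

The bounding box has width 10.5 and height 18.
An axis-aligned square enclosing the set must have side ≥ max(width, height).
So the minimum side is max(10.5, 18) = 18.
Area = 18² = 324.

324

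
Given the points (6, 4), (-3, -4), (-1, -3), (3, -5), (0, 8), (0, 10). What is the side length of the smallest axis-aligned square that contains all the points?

The bounding box has width 9 and height 15.
An axis-aligned square enclosing the set must have side ≥ max(width, height).
So the minimum side is max(9, 15) = 15.

15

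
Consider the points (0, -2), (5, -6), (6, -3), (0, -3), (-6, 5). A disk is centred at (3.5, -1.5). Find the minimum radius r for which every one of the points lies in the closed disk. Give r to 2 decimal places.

11.51

The required radius is the distance from (3.5, -1.5) to the farthest point.
Squared distances: 12.5, 22.5, 8.5, 14.5, 132.5.
Maximum is 132.5, attained at (-6, 5).
r = √(132.5) ≈ 11.51.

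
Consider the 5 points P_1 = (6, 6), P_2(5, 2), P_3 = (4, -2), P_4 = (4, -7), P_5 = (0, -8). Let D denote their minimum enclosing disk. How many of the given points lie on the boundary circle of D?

The minimum enclosing circle of a finite set is fixed by two of the points (as a diameter) or three (as a circumcircle).
The farthest pair is P_1–P_5 with squared distance 232. The circle on this segment as diameter has centre (3, -1) and r² = 232/4 = 58.
Check P_2: distance² to centre = 13 ≤ 58, so it lies inside.
All remaining points lie in this disk, and no smaller disk contains both endpoints, so this is the minimum enclosing circle.
The points at distance exactly r from the centre are P_1, P_5 — 2 points.

2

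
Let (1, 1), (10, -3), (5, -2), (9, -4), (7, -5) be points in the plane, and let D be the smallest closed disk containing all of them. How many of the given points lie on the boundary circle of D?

2

By Welzl's lemma the MEC is supported by two points (diametrically opposite) or three points (on a circumcircle).
The farthest pair is (1, 1)–(10, -3) with squared distance 97. The circle on this segment as diameter has centre (5.5, -1) and r² = 97/4 = 24.25.
Check (5, -2): distance² to centre = 1.25 ≤ 24.25, so it lies inside.
All remaining points lie in this disk, and no smaller disk contains both endpoints, so this is the minimum enclosing circle.
The points at distance exactly r from the centre are (1, 1), (10, -3) — 2 points.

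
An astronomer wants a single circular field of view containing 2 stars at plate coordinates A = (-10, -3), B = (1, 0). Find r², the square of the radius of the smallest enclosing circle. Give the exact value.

32.5

The smallest circle enclosing two points has them as diameter endpoints.
Centre = midpoint = (-4.5, -1.5); r² = |AB|²/4 = 130/4 = 32.5.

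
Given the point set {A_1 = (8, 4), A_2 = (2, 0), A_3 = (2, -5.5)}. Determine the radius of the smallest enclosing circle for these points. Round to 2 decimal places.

5.62

Side lengths²: A_1A_2² = 52, A_1A_3² = 126.25, A_2A_3² = 30.25.
Since A_1A_3² = 126.25 ≥ 52 + 30.25 = 82.25, the angle opposite A_1A_3 is not acute, so the smallest enclosing circle has A_1A_3 as diameter.
Centre = midpoint of A_1A_3 = (5, -0.75), r² = 126.25/4 = 31.5625.
r = √(31.5625) ≈ 5.62.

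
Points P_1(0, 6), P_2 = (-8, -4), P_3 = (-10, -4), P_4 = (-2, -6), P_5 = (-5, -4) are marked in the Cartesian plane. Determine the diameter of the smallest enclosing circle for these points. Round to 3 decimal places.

A smallest enclosing disk is always determined by at most three of the input points on its boundary.
The minimum enclosing circle is determined by three boundary points: P_1, P_3, P_4.
Their circumcentre is (-4.6, 0.6) with r² = 50.32.
The farthest remaining point P_2 is at distance² 32.72 ≤ 50.32.
Diameter = 2r = 2√(50.32) ≈ 14.187.

14.187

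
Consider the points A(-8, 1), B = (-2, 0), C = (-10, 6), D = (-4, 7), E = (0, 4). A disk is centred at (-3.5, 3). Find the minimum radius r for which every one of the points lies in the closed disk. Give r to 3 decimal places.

The required radius is the distance from (-3.5, 3) to the farthest point.
Squared distances: 24.25, 11.25, 51.25, 16.25, 13.25.
Maximum is 51.25, attained at C.
r = √(51.25) ≈ 7.159.

7.159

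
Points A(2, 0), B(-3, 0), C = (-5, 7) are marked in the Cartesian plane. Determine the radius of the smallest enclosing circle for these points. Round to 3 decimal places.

4.950

Side lengths²: AB² = 25, AC² = 98, BC² = 53.
Since AC² = 98 ≥ 53 + 25 = 78, the angle opposite AC is not acute, so the smallest enclosing circle has AC as diameter.
Centre = midpoint of AC = (-1.5, 3.5), r² = 98/4 = 24.5.
r = √(24.5) ≈ 4.950.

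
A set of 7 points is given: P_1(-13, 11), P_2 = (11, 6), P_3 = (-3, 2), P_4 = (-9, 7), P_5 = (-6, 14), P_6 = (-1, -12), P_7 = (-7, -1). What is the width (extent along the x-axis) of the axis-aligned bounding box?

24

max x = 11, min x = -13, so width = 24.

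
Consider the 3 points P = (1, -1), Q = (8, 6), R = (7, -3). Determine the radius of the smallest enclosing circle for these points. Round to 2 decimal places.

Side lengths²: PQ² = 98, PR² = 40, QR² = 82.
Since PQ² = 98 < 82 + 40 = 122, the triangle is acute, so the smallest enclosing circle is the circumcircle.
Circumcentre = (5.25, 1.75), r² = 25.625.
r = √(25.625) ≈ 5.06.

5.06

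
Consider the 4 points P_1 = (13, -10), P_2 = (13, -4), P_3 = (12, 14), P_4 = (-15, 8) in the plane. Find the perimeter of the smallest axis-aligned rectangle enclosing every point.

104

Width = max x − min x = 13 − (-15) = 28.
Height = max y − min y = 14 − (-10) = 24.
Perimeter = 2(28 + 24) = 104.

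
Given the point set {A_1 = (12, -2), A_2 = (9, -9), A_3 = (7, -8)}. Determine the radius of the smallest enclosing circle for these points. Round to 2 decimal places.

Side lengths²: A_1A_2² = 58, A_1A_3² = 61, A_2A_3² = 5.
Since A_1A_3² = 61 < 58 + 5 = 63, the triangle is acute, so the smallest enclosing circle is the circumcircle.
Circumcentre = (329/34, -175/34), r² = 8845/578.
r = √(8845/578) ≈ 3.91.

3.91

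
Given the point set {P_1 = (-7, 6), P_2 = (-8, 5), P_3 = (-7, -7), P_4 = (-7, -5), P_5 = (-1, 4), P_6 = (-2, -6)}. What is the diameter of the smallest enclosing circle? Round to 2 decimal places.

The minimum enclosing circle is determined by three boundary points: P_1, P_3, P_6.
Their circumcentre is (-5.7, -0.5) with r² = 43.94.
The farthest remaining point P_5 is at distance² 42.34 ≤ 43.94.
Diameter = 2r = 2√(43.94) ≈ 13.26.

13.26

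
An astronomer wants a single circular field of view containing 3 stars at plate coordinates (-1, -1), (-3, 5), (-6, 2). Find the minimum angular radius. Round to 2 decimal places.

3.26

Call the three points A, B, C in the order given.
Side lengths²: AB² = 40, AC² = 34, BC² = 18.
Since AB² = 40 < 34 + 18 = 52, the triangle is acute, so the smallest enclosing circle is the circumcircle.
Circumcentre = (-2.75, 1.75), r² = 10.625.
r = √(10.625) ≈ 3.26.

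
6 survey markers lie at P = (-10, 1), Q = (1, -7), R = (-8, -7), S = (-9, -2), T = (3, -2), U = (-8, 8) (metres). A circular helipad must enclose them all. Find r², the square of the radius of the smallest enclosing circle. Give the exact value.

76.5

The farthest pair is Q–U with squared distance 306. The circle on this segment as diameter has centre (-3.5, 0.5) and r² = 306/4 = 76.5.
Check P: distance² to centre = 42.5 ≤ 76.5, so it lies inside.
All remaining points lie in this disk, and no smaller disk contains both endpoints, so this is the minimum enclosing circle.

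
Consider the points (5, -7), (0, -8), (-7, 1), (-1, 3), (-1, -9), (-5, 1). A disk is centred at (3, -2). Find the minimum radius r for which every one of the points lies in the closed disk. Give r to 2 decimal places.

10.44

The required radius is the distance from (3, -2) to the farthest point.
Squared distances: 29, 45, 109, 41, 65, 73.
Maximum is 109, attained at (-7, 1).
r = √109 ≈ 10.44.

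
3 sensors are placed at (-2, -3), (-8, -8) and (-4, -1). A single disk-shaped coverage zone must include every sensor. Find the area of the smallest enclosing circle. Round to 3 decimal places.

51.473

Call the three points A, B, C in the order given.
Side lengths²: AB² = 61, AC² = 8, BC² = 65.
Since BC² = 65 < 61 + 8 = 69, the triangle is acute, so the smallest enclosing circle is the circumcircle.
Circumcentre = (-125/22, -103/22), r² = 3965/242.
Area = π·r² = π·3965/242 ≈ 51.473.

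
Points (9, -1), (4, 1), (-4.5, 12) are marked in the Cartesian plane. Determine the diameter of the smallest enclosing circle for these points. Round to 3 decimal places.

Call the three points A, B, C in the order given.
Side lengths²: AB² = 29, AC² = 351.25, BC² = 193.25.
Since AC² = 351.25 ≥ 193.25 + 29 = 222.25, the angle opposite AC is not acute, so the smallest enclosing circle has AC as diameter.
Centre = midpoint of AC = (2.25, 5.5), r² = 351.25/4 = 87.8125.
Diameter = 2r = 2√(87.8125) ≈ 18.742.

18.742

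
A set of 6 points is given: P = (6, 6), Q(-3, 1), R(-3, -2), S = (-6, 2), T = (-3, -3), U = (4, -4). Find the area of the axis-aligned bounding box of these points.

x ranges over [-6, 6], width 12.
y ranges over [-4, 6], height 10.
Area = 12 × 10 = 120.

120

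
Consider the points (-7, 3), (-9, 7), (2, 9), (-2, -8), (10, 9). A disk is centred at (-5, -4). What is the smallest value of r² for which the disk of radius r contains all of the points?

394

The required radius is the distance from (-5, -4) to the farthest point.
Squared distances: 53, 137, 218, 25, 394.
Maximum is 394, attained at (10, 9).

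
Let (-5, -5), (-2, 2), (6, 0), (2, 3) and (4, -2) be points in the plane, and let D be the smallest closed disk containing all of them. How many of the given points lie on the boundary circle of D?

2

The minimum enclosing circle of a finite set is fixed by two of the points (as a diameter) or three (as a circumcircle).
The farthest pair is (-5, -5)–(6, 0) with squared distance 146. The circle on this segment as diameter has centre (0.5, -2.5) and r² = 146/4 = 36.5.
Check (-2, 2): distance² to centre = 26.5 ≤ 36.5, so it lies inside.
All remaining points lie in this disk, and no smaller disk contains both endpoints, so this is the minimum enclosing circle.
The points at distance exactly r from the centre are (-5, -5), (6, 0) — 2 points.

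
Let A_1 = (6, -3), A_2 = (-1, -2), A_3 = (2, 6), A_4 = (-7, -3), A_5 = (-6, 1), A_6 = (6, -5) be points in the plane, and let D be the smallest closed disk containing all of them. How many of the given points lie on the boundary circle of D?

3

The minimum enclosing circle is determined by three boundary points: A_3, A_4, A_6.
Their circumcentre is (-1/30, -29/30) with r² = 23701/450.
The farthest remaining point A_1 is at distance² 18241/450 ≤ 23701/450.
The points at distance exactly r from the centre are A_3, A_4, A_6 — 3 points.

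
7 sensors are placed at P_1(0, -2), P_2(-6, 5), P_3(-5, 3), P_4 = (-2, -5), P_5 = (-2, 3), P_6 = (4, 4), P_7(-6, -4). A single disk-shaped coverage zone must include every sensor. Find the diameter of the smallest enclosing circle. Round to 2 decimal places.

The minimum enclosing circle of a finite set is fixed by two of the points (as a diameter) or three (as a circumcircle).
The minimum enclosing circle is determined by three boundary points: P_2, P_6, P_7.
Their circumcentre is (-1.4, 0.5) with r² = 41.41.
The farthest remaining point P_4 is at distance² 30.61 ≤ 41.41.
Diameter = 2r = 2√(41.41) ≈ 12.87.

12.87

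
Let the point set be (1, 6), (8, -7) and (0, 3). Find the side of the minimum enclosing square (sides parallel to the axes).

The bounding box has width 8 and height 13.
An axis-aligned square enclosing the set must have side ≥ max(width, height).
So the minimum side is max(8, 13) = 13.

13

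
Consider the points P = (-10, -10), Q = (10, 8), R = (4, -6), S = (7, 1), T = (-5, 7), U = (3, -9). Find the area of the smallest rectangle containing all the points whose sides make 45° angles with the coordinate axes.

In coordinates u = x + y, v = x − y the rectangle is axis-aligned; the map (x,y)→(u,v) scales areas by 2.
u-values: -20, 18, -2, 8, 2, -6; range = 18 − (-20) = 38.
v-values: 0, 2, 10, 6, -12, 12; range = 12 − (-12) = 24.
Area = (38 × 24) / 2 = 456.

456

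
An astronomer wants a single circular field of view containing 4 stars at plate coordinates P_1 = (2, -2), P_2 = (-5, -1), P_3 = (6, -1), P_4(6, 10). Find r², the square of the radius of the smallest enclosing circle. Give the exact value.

60.5

The farthest pair is P_2–P_4 with squared distance 242. The circle on this segment as diameter has centre (0.5, 4.5) and r² = 242/4 = 60.5.
Check P_1: distance² to centre = 44.5 ≤ 60.5, so it lies inside.
All remaining points lie in this disk, and no smaller disk contains both endpoints, so this is the minimum enclosing circle.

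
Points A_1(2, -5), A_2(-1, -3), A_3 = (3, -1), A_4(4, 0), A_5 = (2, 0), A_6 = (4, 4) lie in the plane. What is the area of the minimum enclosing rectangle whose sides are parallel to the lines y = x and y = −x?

42

In coordinates u = x + y, v = x − y the rectangle is axis-aligned; the map (x,y)→(u,v) scales areas by 2.
u-values: -3, -4, 2, 4, 2, 8; range = 8 − (-4) = 12.
v-values: 7, 2, 4, 4, 2, 0; range = 7 − 0 = 7.
Area = (12 × 7) / 2 = 42.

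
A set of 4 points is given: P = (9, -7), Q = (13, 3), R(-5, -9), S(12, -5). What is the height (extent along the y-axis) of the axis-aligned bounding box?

max y = 3, min y = -9, so height = 12.

12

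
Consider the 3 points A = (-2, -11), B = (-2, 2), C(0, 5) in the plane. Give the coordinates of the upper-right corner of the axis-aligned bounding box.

(0, 5)

x-range [-2, 0], y-range [-11, 5].
The upper-right corner is (0, 5).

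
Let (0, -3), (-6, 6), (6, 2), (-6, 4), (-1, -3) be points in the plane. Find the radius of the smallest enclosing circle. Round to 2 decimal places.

The minimum enclosing circle of a finite set is fixed by two of the points (as a diameter) or three (as a circumcircle).
The minimum enclosing circle is determined by three boundary points: (-6, 6), (6, 2), (-1, -3).
Their circumcentre is (-5/22, 73/22) with r² = 9805/242.
The farthest remaining point (0, -3) is at distance² 9673/242 ≤ 9805/242.
r = √(9805/242) ≈ 6.37.

6.37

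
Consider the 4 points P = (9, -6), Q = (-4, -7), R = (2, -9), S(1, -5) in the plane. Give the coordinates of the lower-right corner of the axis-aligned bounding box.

(9, -9)

x-range [-4, 9], y-range [-9, -5].
The lower-right corner is (9, -9).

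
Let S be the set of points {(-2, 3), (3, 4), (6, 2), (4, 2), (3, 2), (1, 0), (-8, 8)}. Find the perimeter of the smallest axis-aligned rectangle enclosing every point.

44

Width = max x − min x = 6 − (-8) = 14.
Height = max y − min y = 8 − 0 = 8.
Perimeter = 2(14 + 8) = 44.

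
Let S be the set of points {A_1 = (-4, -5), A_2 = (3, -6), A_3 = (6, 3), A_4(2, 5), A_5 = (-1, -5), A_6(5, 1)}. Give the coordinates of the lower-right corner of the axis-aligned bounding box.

x-range [-4, 6], y-range [-6, 5].
The lower-right corner is (6, -6).

(6, -6)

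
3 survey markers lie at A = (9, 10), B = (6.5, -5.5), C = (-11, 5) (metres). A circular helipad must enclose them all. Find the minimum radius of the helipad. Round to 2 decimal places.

Side lengths²: AB² = 246.5, AC² = 425, BC² = 416.5.
Since AC² = 425 < 416.5 + 246.5 = 663, the triangle is acute, so the smallest enclosing circle is the circumcircle.
Circumcentre = (0, 3.5), r² = 123.25.
r = √(123.25) ≈ 11.10.

11.10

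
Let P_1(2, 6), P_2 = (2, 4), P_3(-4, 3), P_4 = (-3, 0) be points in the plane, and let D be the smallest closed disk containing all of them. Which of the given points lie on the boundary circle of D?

P_1, P_4

By Welzl's lemma the MEC is supported by two points (diametrically opposite) or three points (on a circumcircle).
The farthest pair is P_1–P_4 with squared distance 61. The circle on this segment as diameter has centre (-0.5, 3) and r² = 61/4 = 15.25.
Check P_2: distance² to centre = 7.25 ≤ 15.25, so it lies inside.
All remaining points lie in this disk, and no smaller disk contains both endpoints, so this is the minimum enclosing circle.
The points at distance exactly r from the centre are P_1, P_4 — 2 points.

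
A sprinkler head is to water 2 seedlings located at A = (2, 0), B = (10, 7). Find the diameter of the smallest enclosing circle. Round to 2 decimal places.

10.63

The smallest circle enclosing two points has them as diameter endpoints.
Centre = midpoint = (6, 3.5); r² = |AB|²/4 = 113/4 = 28.25.
Diameter = 2r = 2√(28.25) ≈ 10.63.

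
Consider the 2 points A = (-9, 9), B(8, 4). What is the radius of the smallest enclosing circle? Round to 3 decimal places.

The smallest circle enclosing two points has them as diameter endpoints.
Centre = midpoint = (-0.5, 6.5); r² = |AB|²/4 = 314/4 = 78.5.
r = √(78.5) ≈ 8.860.

8.860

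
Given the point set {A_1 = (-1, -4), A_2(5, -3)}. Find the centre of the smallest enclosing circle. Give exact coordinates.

The smallest circle enclosing two points has them as diameter endpoints.
Centre = midpoint = (2, -3.5); r² = |A_1A_2|²/4 = 37/4 = 9.25.
Centre = (2, -3.5).

(2, -3.5)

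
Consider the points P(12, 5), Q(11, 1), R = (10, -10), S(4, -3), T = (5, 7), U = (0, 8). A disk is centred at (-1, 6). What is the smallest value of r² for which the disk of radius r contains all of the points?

The required radius is the distance from (-1, 6) to the farthest point.
Squared distances: 170, 169, 377, 106, 37, 5.
Maximum is 377, attained at R.

377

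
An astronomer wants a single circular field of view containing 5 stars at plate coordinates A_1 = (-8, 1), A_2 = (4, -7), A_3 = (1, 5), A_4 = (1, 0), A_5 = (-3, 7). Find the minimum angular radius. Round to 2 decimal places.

7.87

The minimum enclosing circle is determined by three boundary points: A_1, A_2, A_5.
Their circumcentre is (-0.25, -0.375) with r² = 61.953125.
The farthest remaining point A_3 is at distance² 30.453125 ≤ 61.953125.
r = √(61.953125) ≈ 7.87.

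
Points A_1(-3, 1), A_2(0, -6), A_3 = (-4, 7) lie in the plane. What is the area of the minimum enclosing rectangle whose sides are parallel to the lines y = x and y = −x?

76.5

In coordinates u = x + y, v = x − y the rectangle is axis-aligned; the map (x,y)→(u,v) scales areas by 2.
u-values: -2, -6, 3; range = 3 − (-6) = 9.
v-values: -4, 6, -11; range = 6 − (-11) = 17.
Area = (9 × 17) / 2 = 76.5.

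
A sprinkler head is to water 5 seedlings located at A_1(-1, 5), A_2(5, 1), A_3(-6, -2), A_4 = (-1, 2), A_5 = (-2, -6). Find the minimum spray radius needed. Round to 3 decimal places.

The farthest pair is A_2–A_3 with squared distance 130. The circle on this segment as diameter has centre (-0.5, -0.5) and r² = 130/4 = 32.5.
Check A_1: distance² to centre = 30.5 ≤ 32.5, so it lies inside.
All remaining points lie in this disk, and no smaller disk contains both endpoints, so this is the minimum enclosing circle.
r = √(32.5) ≈ 5.701.

5.701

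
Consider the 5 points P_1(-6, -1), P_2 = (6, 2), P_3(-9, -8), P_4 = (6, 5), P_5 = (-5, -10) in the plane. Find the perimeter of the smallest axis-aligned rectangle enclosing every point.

Width = max x − min x = 6 − (-9) = 15.
Height = max y − min y = 5 − (-10) = 15.
Perimeter = 2(15 + 15) = 60.

60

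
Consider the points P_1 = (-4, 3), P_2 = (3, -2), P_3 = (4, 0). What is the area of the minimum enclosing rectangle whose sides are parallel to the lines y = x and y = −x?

30

In coordinates u = x + y, v = x − y the rectangle is axis-aligned; the map (x,y)→(u,v) scales areas by 2.
u-values: -1, 1, 4; range = 4 − (-1) = 5.
v-values: -7, 5, 4; range = 5 − (-7) = 12.
Area = (5 × 12) / 2 = 30.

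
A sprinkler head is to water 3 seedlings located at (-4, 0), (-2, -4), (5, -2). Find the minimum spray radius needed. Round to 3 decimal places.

Call the three points A, B, C in the order given.
Side lengths²: AB² = 20, AC² = 85, BC² = 53.
Since AC² = 85 ≥ 53 + 20 = 73, the angle opposite AC is not acute, so the smallest enclosing circle has AC as diameter.
Centre = midpoint of AC = (0.5, -1), r² = 85/4 = 21.25.
r = √(21.25) ≈ 4.610.

4.610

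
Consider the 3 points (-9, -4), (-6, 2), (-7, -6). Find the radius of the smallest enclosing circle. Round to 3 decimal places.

Call the three points A, B, C in the order given.
Side lengths²: AB² = 45, AC² = 8, BC² = 65.
Since BC² = 65 ≥ 45 + 8 = 53, the angle opposite BC is not acute, so the smallest enclosing circle has BC as diameter.
Centre = midpoint of BC = (-6.5, -2), r² = 65/4 = 16.25.
r = √(16.25) ≈ 4.031.

4.031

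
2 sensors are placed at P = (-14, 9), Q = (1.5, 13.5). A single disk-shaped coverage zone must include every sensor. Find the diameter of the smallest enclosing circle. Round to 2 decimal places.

16.14

The smallest circle enclosing two points has them as diameter endpoints.
Centre = midpoint = (-6.25, 11.25); r² = |PQ|²/4 = 260.5/4 = 65.125.
Diameter = 2r = 2√(65.125) ≈ 16.14.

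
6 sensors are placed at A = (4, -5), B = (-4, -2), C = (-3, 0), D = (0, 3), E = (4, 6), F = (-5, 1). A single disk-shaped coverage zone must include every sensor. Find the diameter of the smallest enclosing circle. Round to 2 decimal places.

12.37

A smallest enclosing disk is always determined by at most three of the input points on its boundary.
The minimum enclosing circle is determined by three boundary points: A, E, F.
Their circumcentre is (7/6, 0.5) with r² = 689/18.
The farthest remaining point B is at distance² 593/18 ≤ 689/18.
Diameter = 2r = 2√(689/18) ≈ 12.37.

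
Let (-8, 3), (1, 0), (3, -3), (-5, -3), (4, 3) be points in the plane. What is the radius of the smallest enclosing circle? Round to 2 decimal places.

6.35

A smallest enclosing disk is always determined by at most three of the input points on its boundary.
The minimum enclosing circle is determined by three boundary points: (-8, 3), (3, -3), (4, 3).
Their circumcentre is (-2, 11/12) with r² = 5809/144.
The farthest remaining point (-5, -3) is at distance² 3505/144 ≤ 5809/144.
r = √(5809/144) ≈ 6.35.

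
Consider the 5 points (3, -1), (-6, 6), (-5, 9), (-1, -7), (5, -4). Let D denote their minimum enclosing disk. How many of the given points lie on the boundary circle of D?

3

The minimum enclosing circle is determined by three boundary points: (-5, 9), (-1, -7), (5, -4).
Their circumcentre is (-13/9, 25/18) with r² = 22865/324.
The farthest remaining point (-6, 6) is at distance² 13613/324 ≤ 22865/324.
The points at distance exactly r from the centre are (-5, 9), (-1, -7), (5, -4) — 3 points.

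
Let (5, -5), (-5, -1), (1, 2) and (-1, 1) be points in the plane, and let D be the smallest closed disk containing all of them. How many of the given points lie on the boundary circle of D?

By Welzl's lemma the MEC is supported by two points (diametrically opposite) or three points (on a circumcircle).
The farthest pair is (5, -5)–(-5, -1) with squared distance 116. The circle on this segment as diameter has centre (0, -3) and r² = 116/4 = 29.
Check (1, 2): distance² to centre = 26 ≤ 29, so it lies inside.
All remaining points lie in this disk, and no smaller disk contains both endpoints, so this is the minimum enclosing circle.
The points at distance exactly r from the centre are (5, -5), (-5, -1) — 2 points.

2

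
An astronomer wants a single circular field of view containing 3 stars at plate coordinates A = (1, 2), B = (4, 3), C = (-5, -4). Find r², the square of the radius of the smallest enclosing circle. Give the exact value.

Side lengths²: AB² = 10, AC² = 72, BC² = 130.
Since BC² = 130 ≥ 72 + 10 = 82, the angle opposite BC is not acute, so the smallest enclosing circle has BC as diameter.
Centre = midpoint of BC = (-0.5, -0.5), r² = 130/4 = 32.5.

32.5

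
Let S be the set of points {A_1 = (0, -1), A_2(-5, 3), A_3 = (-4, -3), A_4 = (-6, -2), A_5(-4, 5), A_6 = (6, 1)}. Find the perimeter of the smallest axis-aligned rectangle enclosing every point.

Width = max x − min x = 6 − (-6) = 12.
Height = max y − min y = 5 − (-3) = 8.
Perimeter = 2(12 + 8) = 40.

40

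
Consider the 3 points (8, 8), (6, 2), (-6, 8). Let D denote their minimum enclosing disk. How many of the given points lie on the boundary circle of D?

3

Call the three points A, B, C in the order given.
Side lengths²: AB² = 40, AC² = 196, BC² = 180.
Since AC² = 196 < 180 + 40 = 220, the triangle is acute, so the smallest enclosing circle is the circumcircle.
Circumcentre = (1, 7), r² = 50.
The points at distance exactly r from the centre are (8, 8), (6, 2), (-6, 8) — 3 points.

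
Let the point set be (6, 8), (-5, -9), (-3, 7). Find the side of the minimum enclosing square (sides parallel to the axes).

17

The bounding box has width 11 and height 17.
An axis-aligned square enclosing the set must have side ≥ max(width, height).
So the minimum side is max(11, 17) = 17.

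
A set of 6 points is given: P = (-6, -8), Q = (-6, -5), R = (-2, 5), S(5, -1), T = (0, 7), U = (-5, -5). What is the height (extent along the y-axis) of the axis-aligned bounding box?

15

max y = 7, min y = -8, so height = 15.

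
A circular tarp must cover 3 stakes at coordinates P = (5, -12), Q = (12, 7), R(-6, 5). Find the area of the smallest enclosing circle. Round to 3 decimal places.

402.517

Side lengths²: PQ² = 410, PR² = 410, QR² = 328.
Since PR² = 410 < 410 + 328 = 738, the triangle is acute, so the smallest enclosing circle is the circumcircle.
Circumcentre = (3.75, -0.75), r² = 128.125.
Area = π·r² = π·128.125 ≈ 402.517.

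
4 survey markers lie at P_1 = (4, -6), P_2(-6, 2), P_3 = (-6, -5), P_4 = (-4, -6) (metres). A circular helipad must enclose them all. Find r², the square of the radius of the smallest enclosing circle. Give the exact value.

41

The farthest pair is P_1–P_2 with squared distance 164. The circle on this segment as diameter has centre (-1, -2) and r² = 164/4 = 41.
Check P_3: distance² to centre = 34 ≤ 41, so it lies inside.
All remaining points lie in this disk, and no smaller disk contains both endpoints, so this is the minimum enclosing circle.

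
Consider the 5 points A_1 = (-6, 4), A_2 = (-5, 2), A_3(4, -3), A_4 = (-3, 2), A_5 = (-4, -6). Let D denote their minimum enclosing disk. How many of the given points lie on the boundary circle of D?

3

The minimum enclosing circle of a finite set is fixed by two of the points (as a diameter) or three (as a circumcircle).
The minimum enclosing circle is determined by three boundary points: A_1, A_3, A_5.
Their circumcentre is (-135/86, -27/86) with r² = 141401/3698.
The farthest remaining point A_2 is at distance² 63313/3698 ≤ 141401/3698.
The points at distance exactly r from the centre are A_1, A_3, A_5 — 3 points.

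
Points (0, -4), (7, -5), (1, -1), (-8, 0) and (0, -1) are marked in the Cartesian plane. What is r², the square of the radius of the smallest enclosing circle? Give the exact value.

By Welzl's lemma the MEC is supported by two points (diametrically opposite) or three points (on a circumcircle).
The farthest pair is (7, -5)–(-8, 0) with squared distance 250. The circle on this segment as diameter has centre (-0.5, -2.5) and r² = 250/4 = 62.5.
Check (0, -4): distance² to centre = 2.5 ≤ 62.5, so it lies inside.
All remaining points lie in this disk, and no smaller disk contains both endpoints, so this is the minimum enclosing circle.

62.5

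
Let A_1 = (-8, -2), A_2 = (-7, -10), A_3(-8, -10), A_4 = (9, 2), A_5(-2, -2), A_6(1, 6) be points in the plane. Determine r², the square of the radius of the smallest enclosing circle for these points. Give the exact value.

A smallest enclosing disk is always determined by at most three of the input points on its boundary.
The farthest pair is A_3–A_4 with squared distance 433. The circle on this segment as diameter has centre (0.5, -4) and r² = 433/4 = 108.25.
Check A_1: distance² to centre = 76.25 ≤ 108.25, so it lies inside.
All remaining points lie in this disk, and no smaller disk contains both endpoints, so this is the minimum enclosing circle.

108.25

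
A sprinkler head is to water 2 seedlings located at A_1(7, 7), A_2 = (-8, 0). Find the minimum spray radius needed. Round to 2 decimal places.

8.28

The smallest circle enclosing two points has them as diameter endpoints.
Centre = midpoint = (-0.5, 3.5); r² = |A_1A_2|²/4 = 274/4 = 68.5.
r = √(68.5) ≈ 8.28.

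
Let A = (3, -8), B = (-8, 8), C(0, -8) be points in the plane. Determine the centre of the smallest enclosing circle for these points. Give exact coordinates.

Side lengths²: AB² = 377, AC² = 9, BC² = 320.
Since AB² = 377 ≥ 320 + 9 = 329, the angle opposite AB is not acute, so the smallest enclosing circle has AB as diameter.
Centre = midpoint of AB = (-2.5, 0), r² = 377/4 = 94.25.
Centre = (-2.5, 0).

(-2.5, 0)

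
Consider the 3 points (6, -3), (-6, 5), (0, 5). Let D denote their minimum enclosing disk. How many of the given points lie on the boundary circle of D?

2

Call the three points A, B, C in the order given.
Side lengths²: AB² = 208, AC² = 100, BC² = 36.
Since AB² = 208 ≥ 100 + 36 = 136, the angle opposite AB is not acute, so the smallest enclosing circle has AB as diameter.
Centre = midpoint of AB = (0, 1), r² = 208/4 = 52.
The points at distance exactly r from the centre are (6, -3), (-6, 5) — 2 points.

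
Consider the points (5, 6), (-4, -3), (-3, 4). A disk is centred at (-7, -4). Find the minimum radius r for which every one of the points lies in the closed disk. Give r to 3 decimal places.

15.620

The required radius is the distance from (-7, -4) to the farthest point.
Squared distances: 244, 10, 80.
Maximum is 244, attained at (5, 6).
r = √244 ≈ 15.620.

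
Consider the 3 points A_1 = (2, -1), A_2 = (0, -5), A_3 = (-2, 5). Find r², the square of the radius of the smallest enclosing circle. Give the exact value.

26

Side lengths²: A_1A_2² = 20, A_1A_3² = 52, A_2A_3² = 104.
Since A_2A_3² = 104 ≥ 52 + 20 = 72, the angle opposite A_2A_3 is not acute, so the smallest enclosing circle has A_2A_3 as diameter.
Centre = midpoint of A_2A_3 = (-1, 0), r² = 104/4 = 26.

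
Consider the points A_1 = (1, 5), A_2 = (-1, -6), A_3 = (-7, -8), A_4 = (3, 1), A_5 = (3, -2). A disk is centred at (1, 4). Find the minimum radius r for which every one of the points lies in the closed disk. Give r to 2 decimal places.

14.42

The required radius is the distance from (1, 4) to the farthest point.
Squared distances: 1, 104, 208, 13, 40.
Maximum is 208, attained at A_3.
r = √208 ≈ 14.42.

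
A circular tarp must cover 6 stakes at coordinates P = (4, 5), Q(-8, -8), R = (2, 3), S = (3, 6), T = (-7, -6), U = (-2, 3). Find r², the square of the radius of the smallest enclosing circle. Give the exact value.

A smallest enclosing disk is always determined by at most three of the input points on its boundary.
The farthest pair is Q–S with squared distance 317. The circle on this segment as diameter has centre (-2.5, -1) and r² = 317/4 = 79.25.
Check P: distance² to centre = 78.25 ≤ 79.25, so it lies inside.
All remaining points lie in this disk, and no smaller disk contains both endpoints, so this is the minimum enclosing circle.

79.25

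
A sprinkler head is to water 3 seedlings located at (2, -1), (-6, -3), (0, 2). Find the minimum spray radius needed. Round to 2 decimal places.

Call the three points A, B, C in the order given.
Side lengths²: AB² = 68, AC² = 13, BC² = 61.
Since AB² = 68 < 61 + 13 = 74, the triangle is acute, so the smallest enclosing circle is the circumcircle.
Circumcentre = (-59/28, -11/7), r² = 13481/784.
r = √(13481/784) ≈ 4.15.

4.15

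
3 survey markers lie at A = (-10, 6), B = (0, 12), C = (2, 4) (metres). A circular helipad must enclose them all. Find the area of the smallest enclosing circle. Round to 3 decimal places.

127.006

Side lengths²: AB² = 136, AC² = 148, BC² = 68.
Since AC² = 148 < 136 + 68 = 204, the triangle is acute, so the smallest enclosing circle is the circumcircle.
Circumcentre = (-85/23, 157/23), r² = 21386/529.
Area = π·r² = π·21386/529 ≈ 127.006.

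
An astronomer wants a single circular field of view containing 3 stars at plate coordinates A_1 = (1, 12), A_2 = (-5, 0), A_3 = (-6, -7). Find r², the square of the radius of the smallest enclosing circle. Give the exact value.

102.5

Side lengths²: A_1A_2² = 180, A_1A_3² = 410, A_2A_3² = 50.
Since A_1A_3² = 410 ≥ 180 + 50 = 230, the angle opposite A_1A_3 is not acute, so the smallest enclosing circle has A_1A_3 as diameter.
Centre = midpoint of A_1A_3 = (-2.5, 2.5), r² = 410/4 = 102.5.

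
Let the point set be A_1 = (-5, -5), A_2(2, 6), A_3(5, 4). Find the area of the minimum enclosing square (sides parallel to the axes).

The bounding box has width 10 and height 11.
An axis-aligned square enclosing the set must have side ≥ max(width, height).
So the minimum side is max(10, 11) = 11.
Area = 11² = 121.

121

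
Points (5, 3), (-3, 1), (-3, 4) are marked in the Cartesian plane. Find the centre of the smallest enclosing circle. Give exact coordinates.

Call the three points A, B, C in the order given.
Side lengths²: AB² = 68, AC² = 65, BC² = 9.
Since AB² = 68 < 65 + 9 = 74, the triangle is acute, so the smallest enclosing circle is the circumcircle.
Circumcentre = (0.875, 2.5), r² = 17.265625.
Centre = (0.875, 2.5).

(0.875, 2.5)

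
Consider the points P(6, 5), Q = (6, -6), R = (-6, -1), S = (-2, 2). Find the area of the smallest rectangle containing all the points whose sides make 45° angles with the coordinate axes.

153

In coordinates u = x + y, v = x − y the rectangle is axis-aligned; the map (x,y)→(u,v) scales areas by 2.
u-values: 11, 0, -7, 0; range = 11 − (-7) = 18.
v-values: 1, 12, -5, -4; range = 12 − (-5) = 17.
Area = (18 × 17) / 2 = 153.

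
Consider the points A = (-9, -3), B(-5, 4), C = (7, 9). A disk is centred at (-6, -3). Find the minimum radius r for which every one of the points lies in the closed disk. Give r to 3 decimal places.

The required radius is the distance from (-6, -3) to the farthest point.
Squared distances: 9, 50, 313.
Maximum is 313, attained at C.
r = √313 ≈ 17.692.

17.692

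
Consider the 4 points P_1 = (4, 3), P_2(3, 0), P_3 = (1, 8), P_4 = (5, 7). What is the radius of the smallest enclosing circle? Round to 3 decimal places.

By Welzl's lemma the MEC is supported by two points (diametrically opposite) or three points (on a circumcircle).
The minimum enclosing circle is determined by three boundary points: P_2, P_3, P_4.
Their circumcentre is (32/15, 121/30) with r² = 15317/900.
The farthest remaining point P_1 is at distance² 4097/900 ≤ 15317/900.
r = √(15317/900) ≈ 4.125.

4.125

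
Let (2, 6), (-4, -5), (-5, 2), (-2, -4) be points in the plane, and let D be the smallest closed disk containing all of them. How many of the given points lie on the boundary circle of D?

2

The farthest pair is (2, 6)–(-4, -5) with squared distance 157. The circle on this segment as diameter has centre (-1, 0.5) and r² = 157/4 = 39.25.
Check (-5, 2): distance² to centre = 18.25 ≤ 39.25, so it lies inside.
All remaining points lie in this disk, and no smaller disk contains both endpoints, so this is the minimum enclosing circle.
The points at distance exactly r from the centre are (2, 6), (-4, -5) — 2 points.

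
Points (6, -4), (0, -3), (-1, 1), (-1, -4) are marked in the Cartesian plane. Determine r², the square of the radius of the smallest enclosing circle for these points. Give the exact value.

A smallest enclosing disk is always determined by at most three of the input points on its boundary.
The farthest pair is (6, -4)–(-1, 1) with squared distance 74. The circle on this segment as diameter has centre (2.5, -1.5) and r² = 74/4 = 18.5.
Check (0, -3): distance² to centre = 8.5 ≤ 18.5, so it lies inside.
All remaining points lie in this disk, and no smaller disk contains both endpoints, so this is the minimum enclosing circle.

18.5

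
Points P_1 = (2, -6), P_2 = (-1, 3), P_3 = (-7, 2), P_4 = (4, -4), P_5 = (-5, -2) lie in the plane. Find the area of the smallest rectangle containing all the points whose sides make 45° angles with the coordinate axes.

76.5

In coordinates u = x + y, v = x − y the rectangle is axis-aligned; the map (x,y)→(u,v) scales areas by 2.
u-values: -4, 2, -5, 0, -7; range = 2 − (-7) = 9.
v-values: 8, -4, -9, 8, -3; range = 8 − (-9) = 17.
Area = (9 × 17) / 2 = 76.5.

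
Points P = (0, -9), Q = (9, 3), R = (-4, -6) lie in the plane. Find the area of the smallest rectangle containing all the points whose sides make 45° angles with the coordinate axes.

In coordinates u = x + y, v = x − y the rectangle is axis-aligned; the map (x,y)→(u,v) scales areas by 2.
u-values: -9, 12, -10; range = 12 − (-10) = 22.
v-values: 9, 6, 2; range = 9 − 2 = 7.
Area = (22 × 7) / 2 = 77.

77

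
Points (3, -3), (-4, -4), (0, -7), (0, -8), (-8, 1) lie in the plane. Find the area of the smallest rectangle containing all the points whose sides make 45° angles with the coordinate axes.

In coordinates u = x + y, v = x − y the rectangle is axis-aligned; the map (x,y)→(u,v) scales areas by 2.
u-values: 0, -8, -7, -8, -7; range = 0 − (-8) = 8.
v-values: 6, 0, 7, 8, -9; range = 8 − (-9) = 17.
Area = (8 × 17) / 2 = 68.

68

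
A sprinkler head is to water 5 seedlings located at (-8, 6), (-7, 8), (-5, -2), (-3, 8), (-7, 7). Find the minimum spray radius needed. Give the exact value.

By Welzl's lemma the MEC is supported by two points (diametrically opposite) or three points (on a circumcircle).
The minimum enclosing circle is determined by three boundary points: (-7, 8), (-5, -2), (-3, 8).
Their circumcentre is (-5, 3.2) with r² = 27.04.
The farthest remaining point (-7, 7) is at distance² 18.44 ≤ 27.04.
r = √(27.04) = 5.2.

5.2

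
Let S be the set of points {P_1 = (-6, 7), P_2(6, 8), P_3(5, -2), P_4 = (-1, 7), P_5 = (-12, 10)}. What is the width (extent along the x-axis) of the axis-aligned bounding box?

18

max x = 6, min x = -12, so width = 18.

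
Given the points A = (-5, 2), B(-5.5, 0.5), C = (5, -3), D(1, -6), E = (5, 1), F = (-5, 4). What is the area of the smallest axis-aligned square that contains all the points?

The bounding box has width 10.5 and height 10.
An axis-aligned square enclosing the set must have side ≥ max(width, height).
So the minimum side is max(10.5, 10) = 10.5.
Area = 10.5² = 110.25.

110.25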